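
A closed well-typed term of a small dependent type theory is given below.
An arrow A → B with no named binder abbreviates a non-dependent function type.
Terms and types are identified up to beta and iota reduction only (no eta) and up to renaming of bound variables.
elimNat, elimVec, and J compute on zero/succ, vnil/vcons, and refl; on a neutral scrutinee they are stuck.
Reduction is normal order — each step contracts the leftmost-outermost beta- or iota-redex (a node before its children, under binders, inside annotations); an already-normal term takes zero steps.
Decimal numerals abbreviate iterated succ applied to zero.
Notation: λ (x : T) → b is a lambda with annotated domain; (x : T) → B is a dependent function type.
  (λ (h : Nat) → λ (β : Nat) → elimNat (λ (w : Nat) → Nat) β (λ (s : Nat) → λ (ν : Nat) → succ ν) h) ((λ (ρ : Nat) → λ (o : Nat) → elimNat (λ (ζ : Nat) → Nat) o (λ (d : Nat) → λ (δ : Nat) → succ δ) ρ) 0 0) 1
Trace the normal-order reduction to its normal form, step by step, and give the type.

reduction (normal order):
  (λ (h : Nat) → λ (β : Nat) → elimNat (λ (w : Nat) → Nat) β (λ (s : Nat) → λ (ν : Nat) → succ ν) h) ((λ (ρ : Nat) → λ (o : Nat) → elimNat (λ (ζ : Nat) → Nat) o (λ (d : Nat) → λ (δ : Nat) → succ δ) ρ) 0 0) 1
  ~> (λ (h : Nat) → elimNat (λ (β : Nat) → Nat) h (λ (w : Nat) → λ (s : Nat) → succ s) ((λ (ν : Nat) → λ (ρ : Nat) → elimNat (λ (o : Nat) → Nat) ρ (λ (ζ : Nat) → λ (d : Nat) → succ d) ν) 0 0)) 1
  ~> elimNat (λ (h : Nat) → Nat) 1 (λ (β : Nat) → λ (w : Nat) → succ w) ((λ (s : Nat) → λ (ν : Nat) → elimNat (λ (ρ : Nat) → Nat) ν (λ (o : Nat) → λ (ζ : Nat) → succ ζ) s) 0 0)
  ~> elimNat (λ (h : Nat) → Nat) 1 (λ (β : Nat) → λ (w : Nat) → succ w) ((λ (s : Nat) → elimNat (λ (ν : Nat) → Nat) s (λ (ρ : Nat) → λ (o : Nat) → succ o) 0) 0)
  ~> elimNat (λ (h : Nat) → Nat) 1 (λ (β : Nat) → λ (w : Nat) → succ w) (elimNat (λ (s : Nat) → Nat) 0 (λ (ν : Nat) → λ (ρ : Nat) → succ ρ) 0)
  ~> elimNat (λ (h : Nat) → Nat) 1 (λ (β : Nat) → λ (w : Nat) → succ w) 0
  ~> 1
type:
  Nat


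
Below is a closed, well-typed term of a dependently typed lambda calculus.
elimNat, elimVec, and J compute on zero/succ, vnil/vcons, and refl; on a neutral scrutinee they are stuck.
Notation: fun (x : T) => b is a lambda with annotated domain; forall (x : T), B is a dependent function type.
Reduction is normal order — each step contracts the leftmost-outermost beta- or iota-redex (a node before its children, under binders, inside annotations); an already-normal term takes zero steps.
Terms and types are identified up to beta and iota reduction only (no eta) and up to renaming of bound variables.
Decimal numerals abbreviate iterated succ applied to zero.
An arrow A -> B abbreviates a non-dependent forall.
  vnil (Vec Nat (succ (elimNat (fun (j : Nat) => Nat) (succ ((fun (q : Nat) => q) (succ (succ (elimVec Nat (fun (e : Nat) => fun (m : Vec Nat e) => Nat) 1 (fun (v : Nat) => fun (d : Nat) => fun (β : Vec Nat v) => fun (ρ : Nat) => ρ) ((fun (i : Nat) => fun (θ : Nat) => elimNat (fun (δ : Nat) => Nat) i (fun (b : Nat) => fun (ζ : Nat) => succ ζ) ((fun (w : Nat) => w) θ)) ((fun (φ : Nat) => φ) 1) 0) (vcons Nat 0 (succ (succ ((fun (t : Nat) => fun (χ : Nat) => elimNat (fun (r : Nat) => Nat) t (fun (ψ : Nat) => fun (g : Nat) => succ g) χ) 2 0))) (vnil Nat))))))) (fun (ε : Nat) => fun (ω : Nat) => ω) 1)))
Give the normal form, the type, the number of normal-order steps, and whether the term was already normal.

resulting normal form:
  vnil (Vec Nat 5)
inferred type:
  Vec (Vec Nat 5) 0
reduction steps (normal order): 11
already normal: no
first redex: an elimNat iota-redex


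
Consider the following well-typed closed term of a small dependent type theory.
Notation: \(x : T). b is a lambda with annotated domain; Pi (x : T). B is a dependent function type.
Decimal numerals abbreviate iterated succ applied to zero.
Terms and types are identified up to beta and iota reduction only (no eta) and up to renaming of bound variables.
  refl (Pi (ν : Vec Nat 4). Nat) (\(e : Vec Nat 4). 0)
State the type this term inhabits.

inferred type:
  Eq (Pi (ν : Vec Nat 4). Nat) (\(e : Vec Nat 4). 0) (\(o : Vec Nat 4). 0)


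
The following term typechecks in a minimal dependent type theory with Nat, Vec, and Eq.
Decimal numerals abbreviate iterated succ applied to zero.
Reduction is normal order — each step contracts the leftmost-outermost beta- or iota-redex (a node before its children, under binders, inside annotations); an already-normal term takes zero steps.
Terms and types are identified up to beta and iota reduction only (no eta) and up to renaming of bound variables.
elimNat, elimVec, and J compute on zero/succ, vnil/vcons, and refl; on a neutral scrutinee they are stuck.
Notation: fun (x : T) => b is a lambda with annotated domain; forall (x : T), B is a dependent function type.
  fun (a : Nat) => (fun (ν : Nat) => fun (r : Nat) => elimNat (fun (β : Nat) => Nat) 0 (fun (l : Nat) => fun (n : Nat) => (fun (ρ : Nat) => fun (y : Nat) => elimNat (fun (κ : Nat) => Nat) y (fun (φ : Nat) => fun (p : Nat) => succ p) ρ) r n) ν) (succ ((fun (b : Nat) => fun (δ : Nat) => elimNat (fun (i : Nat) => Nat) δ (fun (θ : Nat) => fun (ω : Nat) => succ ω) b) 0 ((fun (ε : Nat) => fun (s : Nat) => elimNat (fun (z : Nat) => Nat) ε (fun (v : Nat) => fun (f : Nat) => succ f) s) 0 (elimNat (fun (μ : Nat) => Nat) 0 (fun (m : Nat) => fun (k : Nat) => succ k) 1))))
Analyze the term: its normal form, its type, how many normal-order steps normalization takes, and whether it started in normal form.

reduced normal form:
  fun (a : Nat) => fun (ν : Nat) => elimNat (fun (r : Nat) => Nat) (elimNat (fun (β : Nat) => Nat) 0 (fun (l : Nat) => fun (n : Nat) => succ n) ν) (fun (ρ : Nat) => fun (y : Nat) => succ y) ν
type:
  forall (a : Nat), forall (ν : Nat), Nat
steps to reach normal form (normal order): 25
term was already normal: no
first contracted redex: a beta-redex


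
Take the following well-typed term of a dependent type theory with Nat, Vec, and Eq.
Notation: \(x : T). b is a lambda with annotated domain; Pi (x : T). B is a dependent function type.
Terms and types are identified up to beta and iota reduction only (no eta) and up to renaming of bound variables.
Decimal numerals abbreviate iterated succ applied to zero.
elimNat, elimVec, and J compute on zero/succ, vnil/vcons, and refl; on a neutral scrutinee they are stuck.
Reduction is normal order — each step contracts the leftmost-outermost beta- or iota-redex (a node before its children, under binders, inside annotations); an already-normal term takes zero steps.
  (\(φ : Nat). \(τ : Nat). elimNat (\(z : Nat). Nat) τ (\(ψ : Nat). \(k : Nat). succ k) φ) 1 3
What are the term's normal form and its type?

normal form:
  4
inferred type:
  Nat
observation: the term reaches its normal form after 6 normal-order steps.


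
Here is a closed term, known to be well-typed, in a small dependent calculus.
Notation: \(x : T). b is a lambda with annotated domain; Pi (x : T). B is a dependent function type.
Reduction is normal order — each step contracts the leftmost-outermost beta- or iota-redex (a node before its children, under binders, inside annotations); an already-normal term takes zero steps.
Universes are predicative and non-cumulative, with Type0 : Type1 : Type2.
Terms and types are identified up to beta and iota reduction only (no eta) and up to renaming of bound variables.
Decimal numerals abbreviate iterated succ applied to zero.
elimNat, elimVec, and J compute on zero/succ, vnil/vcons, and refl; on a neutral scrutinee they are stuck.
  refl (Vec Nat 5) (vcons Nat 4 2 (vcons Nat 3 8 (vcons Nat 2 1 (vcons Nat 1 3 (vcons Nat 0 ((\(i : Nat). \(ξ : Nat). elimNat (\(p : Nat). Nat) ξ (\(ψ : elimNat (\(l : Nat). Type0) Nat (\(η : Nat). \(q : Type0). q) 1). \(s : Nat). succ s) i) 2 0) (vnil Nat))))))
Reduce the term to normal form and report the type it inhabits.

reduced normal form:
  refl (Vec Nat 5) (vcons Nat 4 2 (vcons Nat 3 8 (vcons Nat 2 1 (vcons Nat 1 3 (vcons Nat 0 2 (vnil Nat))))))
the term's type:
  Eq (Vec Nat 5) (vcons Nat 4 2 (vcons Nat 3 8 (vcons Nat 2 1 (vcons Nat 1 3 (vcons Nat 0 2 (vnil Nat)))))) (vcons Nat 4 2 (vcons Nat 3 8 (vcons Nat 2 1 (vcons Nat 1 3 (vcons Nat 0 2 (vnil Nat))))))
observation: 9 normal-order steps normalize the term, beginning with a beta-redex.


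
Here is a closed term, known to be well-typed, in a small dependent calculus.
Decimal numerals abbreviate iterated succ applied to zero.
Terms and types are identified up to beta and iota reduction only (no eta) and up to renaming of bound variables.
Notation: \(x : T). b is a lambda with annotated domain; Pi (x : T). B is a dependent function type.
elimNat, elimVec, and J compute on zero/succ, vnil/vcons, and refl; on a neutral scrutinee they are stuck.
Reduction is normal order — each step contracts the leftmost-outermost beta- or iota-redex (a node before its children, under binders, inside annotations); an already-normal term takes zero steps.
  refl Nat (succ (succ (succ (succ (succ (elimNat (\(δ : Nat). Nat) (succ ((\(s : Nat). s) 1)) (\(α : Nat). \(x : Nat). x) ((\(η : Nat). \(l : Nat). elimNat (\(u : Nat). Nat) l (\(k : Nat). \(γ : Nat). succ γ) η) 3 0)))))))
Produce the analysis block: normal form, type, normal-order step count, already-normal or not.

reduced normal form:
  refl Nat 7
inferred type:
  Eq Nat 7 7
reduction steps (normal order): 23
already normal: no
first contracted redex: a beta-redex


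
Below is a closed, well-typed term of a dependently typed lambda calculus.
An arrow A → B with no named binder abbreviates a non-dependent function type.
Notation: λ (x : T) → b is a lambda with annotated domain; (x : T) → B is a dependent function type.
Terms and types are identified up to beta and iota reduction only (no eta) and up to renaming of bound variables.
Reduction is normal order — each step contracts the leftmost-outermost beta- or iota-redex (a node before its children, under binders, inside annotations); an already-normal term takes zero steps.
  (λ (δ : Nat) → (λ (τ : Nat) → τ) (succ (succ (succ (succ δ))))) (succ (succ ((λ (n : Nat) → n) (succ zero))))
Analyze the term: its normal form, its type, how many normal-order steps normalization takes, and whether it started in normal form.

resulting normal form:
  succ (succ (succ (succ (succ (succ (succ zero))))))
inferred type:
  Nat
steps to reach normal form (normal order): 3
term was already normal: no
first contracted redex: a beta-redex


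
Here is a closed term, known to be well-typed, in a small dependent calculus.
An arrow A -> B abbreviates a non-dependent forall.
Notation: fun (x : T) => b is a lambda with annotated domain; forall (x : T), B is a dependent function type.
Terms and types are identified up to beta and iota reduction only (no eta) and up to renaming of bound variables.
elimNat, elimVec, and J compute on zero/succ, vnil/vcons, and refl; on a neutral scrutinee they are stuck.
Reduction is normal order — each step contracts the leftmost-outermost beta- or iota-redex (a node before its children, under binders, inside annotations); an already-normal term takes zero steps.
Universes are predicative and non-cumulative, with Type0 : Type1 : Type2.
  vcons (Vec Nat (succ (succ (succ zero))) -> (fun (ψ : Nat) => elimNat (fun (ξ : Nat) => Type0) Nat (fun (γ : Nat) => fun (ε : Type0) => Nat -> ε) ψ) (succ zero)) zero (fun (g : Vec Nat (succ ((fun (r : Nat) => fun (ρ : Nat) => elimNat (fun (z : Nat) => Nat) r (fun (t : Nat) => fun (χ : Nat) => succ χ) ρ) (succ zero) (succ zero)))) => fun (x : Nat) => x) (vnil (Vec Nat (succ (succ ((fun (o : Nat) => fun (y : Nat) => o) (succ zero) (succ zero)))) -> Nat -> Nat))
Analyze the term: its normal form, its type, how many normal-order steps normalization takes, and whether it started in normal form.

normal form:
  vcons (Vec Nat (succ (succ (succ zero))) -> Nat -> Nat) zero (fun (ψ : Vec Nat (succ (succ (succ zero)))) => fun (ξ : Nat) => ξ) (vnil (Vec Nat (succ (succ (succ zero))) -> Nat -> Nat))
inferred type:
  Vec (Vec Nat (succ (succ (succ zero))) -> Nat -> Nat) (succ zero)
normal-order step count: 13
term was already normal: no
first redex: a beta-redex


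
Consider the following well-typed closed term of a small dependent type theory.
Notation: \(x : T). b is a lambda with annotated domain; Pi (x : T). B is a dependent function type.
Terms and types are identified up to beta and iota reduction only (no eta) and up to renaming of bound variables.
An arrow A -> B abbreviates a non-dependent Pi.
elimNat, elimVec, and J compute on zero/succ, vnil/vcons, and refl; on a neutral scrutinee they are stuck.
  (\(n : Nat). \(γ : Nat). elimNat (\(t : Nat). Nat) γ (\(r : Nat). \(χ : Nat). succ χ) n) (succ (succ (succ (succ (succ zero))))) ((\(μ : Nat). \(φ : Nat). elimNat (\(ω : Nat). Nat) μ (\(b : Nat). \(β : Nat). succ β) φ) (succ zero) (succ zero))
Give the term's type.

the term's type:
  Nat


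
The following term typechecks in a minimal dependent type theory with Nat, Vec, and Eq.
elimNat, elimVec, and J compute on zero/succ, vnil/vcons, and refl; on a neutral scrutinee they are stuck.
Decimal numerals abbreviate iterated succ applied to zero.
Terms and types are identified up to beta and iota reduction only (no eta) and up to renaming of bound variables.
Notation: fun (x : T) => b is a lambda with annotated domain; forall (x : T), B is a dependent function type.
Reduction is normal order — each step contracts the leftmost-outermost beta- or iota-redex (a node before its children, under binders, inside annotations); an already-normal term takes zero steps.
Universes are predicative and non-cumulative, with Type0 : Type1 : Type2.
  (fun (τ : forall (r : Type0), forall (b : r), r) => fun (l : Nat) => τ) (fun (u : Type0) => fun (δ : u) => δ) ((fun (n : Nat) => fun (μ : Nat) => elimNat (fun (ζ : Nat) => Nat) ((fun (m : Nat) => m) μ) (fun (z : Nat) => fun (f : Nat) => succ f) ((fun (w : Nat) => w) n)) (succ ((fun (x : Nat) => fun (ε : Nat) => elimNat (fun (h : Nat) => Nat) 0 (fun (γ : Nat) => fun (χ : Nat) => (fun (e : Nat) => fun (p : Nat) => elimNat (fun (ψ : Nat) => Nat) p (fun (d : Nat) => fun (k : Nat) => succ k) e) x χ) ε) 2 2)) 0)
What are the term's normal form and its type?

resulting normal form:
  fun (τ : Type0) => fun (r : τ) => r
type:
  forall (τ : Type0), forall (r : τ), τ


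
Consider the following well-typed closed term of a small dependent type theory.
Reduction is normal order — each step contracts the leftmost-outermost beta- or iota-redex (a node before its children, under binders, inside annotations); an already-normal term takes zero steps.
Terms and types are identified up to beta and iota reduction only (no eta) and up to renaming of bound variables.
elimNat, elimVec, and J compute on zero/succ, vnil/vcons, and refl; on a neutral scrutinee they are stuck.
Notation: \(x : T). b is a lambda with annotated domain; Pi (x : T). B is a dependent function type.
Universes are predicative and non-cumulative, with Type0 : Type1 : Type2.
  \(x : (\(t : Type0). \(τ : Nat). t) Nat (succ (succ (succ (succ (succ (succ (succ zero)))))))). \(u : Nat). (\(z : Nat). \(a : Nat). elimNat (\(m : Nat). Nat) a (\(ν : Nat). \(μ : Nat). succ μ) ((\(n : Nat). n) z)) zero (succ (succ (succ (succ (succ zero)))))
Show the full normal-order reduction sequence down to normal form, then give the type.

normal-order reduction sequence:
  \(x : (\(t : Type0). \(τ : Nat). t) Nat (succ (succ (succ (succ (succ (succ (succ zero)))))))). \(u : Nat). (\(z : Nat). \(a : Nat). elimNat (\(m : Nat). Nat) a (\(ν : Nat). \(μ : Nat). succ μ) ((\(n : Nat). n) z)) zero (succ (succ (succ (succ (succ zero)))))
  ~> \(x : (\(t : Nat). Nat) (succ (succ (succ (succ (succ (succ (succ zero)))))))). \(τ : Nat). (\(u : Nat). \(z : Nat). elimNat (\(a : Nat). Nat) z (\(m : Nat). \(ν : Nat). succ ν) ((\(μ : Nat). μ) u)) zero (succ (succ (succ (succ (succ zero)))))
  ~> \(x : Nat). \(t : Nat). (\(τ : Nat). \(u : Nat). elimNat (\(z : Nat). Nat) u (\(a : Nat). \(m : Nat). succ m) ((\(ν : Nat). ν) τ)) zero (succ (succ (succ (succ (succ zero)))))
  ~> \(x : Nat). \(t : Nat). (\(τ : Nat). elimNat (\(u : Nat). Nat) τ (\(z : Nat). \(a : Nat). succ a) ((\(m : Nat). m) zero)) (succ (succ (succ (succ (succ zero)))))
  ~> \(x : Nat). \(t : Nat). elimNat (\(τ : Nat). Nat) (succ (succ (succ (succ (succ zero))))) (\(u : Nat). \(z : Nat). succ z) ((\(a : Nat). a) zero)
  ~> \(x : Nat). \(t : Nat). elimNat (\(τ : Nat). Nat) (succ (succ (succ (succ (succ zero))))) (\(u : Nat). \(z : Nat). succ z) zero
  ~> \(x : Nat). \(t : Nat). succ (succ (succ (succ (succ zero))))
the term's type:
  Pi (x : Nat). Pi (t : Nat). Nat


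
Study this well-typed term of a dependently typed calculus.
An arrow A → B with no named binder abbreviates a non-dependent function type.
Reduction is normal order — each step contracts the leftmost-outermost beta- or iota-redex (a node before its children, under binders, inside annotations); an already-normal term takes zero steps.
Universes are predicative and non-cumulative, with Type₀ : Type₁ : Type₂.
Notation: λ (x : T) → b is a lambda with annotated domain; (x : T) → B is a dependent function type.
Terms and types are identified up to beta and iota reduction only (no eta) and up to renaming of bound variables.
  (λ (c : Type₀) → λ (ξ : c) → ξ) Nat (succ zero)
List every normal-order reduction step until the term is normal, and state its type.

normal-order reduction sequence:
  (λ (c : Type₀) → λ (ξ : c) → ξ) Nat (succ zero)
  ~> (λ (c : Nat) → c) (succ zero)
  ~> succ zero
inferred type:
  Nat


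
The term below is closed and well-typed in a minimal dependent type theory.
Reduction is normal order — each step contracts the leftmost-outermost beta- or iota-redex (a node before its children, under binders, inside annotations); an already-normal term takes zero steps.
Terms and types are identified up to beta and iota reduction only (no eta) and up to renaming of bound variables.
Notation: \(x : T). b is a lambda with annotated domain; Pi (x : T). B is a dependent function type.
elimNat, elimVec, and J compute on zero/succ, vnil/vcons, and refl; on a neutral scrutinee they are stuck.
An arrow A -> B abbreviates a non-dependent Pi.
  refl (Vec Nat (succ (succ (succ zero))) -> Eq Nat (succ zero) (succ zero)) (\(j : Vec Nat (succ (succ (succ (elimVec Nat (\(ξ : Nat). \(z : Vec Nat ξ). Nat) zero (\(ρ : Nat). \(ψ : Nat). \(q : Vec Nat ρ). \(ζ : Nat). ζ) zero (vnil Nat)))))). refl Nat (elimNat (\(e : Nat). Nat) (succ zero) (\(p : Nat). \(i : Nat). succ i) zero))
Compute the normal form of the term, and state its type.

reduced normal form:
  refl (Vec Nat (succ (succ (succ zero))) -> Eq Nat (succ zero) (succ zero)) (\(j : Vec Nat (succ (succ (succ zero)))). refl Nat (succ zero))
inferred type:
  Eq (Vec Nat (succ (succ (succ zero))) -> Eq Nat (succ zero) (succ zero)) (\(j : Vec Nat (succ (succ (succ zero)))). refl Nat (succ zero)) (\(ξ : Vec Nat (succ (succ (succ zero)))). refl Nat (succ zero))


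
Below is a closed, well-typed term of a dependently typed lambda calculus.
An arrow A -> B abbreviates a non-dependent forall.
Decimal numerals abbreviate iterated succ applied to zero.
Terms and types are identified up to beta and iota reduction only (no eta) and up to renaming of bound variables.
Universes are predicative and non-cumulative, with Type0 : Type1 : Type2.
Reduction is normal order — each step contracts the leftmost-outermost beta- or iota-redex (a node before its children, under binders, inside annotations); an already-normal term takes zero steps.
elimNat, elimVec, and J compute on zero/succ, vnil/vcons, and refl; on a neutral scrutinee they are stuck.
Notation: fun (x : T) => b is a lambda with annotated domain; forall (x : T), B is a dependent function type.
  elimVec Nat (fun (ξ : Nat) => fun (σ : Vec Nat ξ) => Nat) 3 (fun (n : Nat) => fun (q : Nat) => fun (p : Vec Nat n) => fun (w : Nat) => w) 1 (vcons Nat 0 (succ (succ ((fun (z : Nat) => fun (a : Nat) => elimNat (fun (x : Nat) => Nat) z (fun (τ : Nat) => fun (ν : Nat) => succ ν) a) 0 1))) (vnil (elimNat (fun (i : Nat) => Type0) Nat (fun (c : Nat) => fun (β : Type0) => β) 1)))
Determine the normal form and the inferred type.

resulting normal form:
  3
inferred type:
  Nat


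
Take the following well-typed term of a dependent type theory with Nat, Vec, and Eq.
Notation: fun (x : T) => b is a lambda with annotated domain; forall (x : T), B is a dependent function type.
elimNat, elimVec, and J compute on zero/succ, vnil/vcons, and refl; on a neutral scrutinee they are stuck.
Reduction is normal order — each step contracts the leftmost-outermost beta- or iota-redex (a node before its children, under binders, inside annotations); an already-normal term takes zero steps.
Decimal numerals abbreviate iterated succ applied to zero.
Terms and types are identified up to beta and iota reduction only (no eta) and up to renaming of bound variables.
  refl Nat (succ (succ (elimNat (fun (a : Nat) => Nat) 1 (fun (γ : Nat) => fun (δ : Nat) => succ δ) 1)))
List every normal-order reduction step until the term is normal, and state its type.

normal-order reduction:
  refl Nat (succ (succ (elimNat (fun (a : Nat) => Nat) 1 (fun (γ : Nat) => fun (δ : Nat) => succ δ) 1)))
  ~> refl Nat (succ (succ ((fun (a : Nat) => fun (γ : Nat) => succ γ) 0 (elimNat (fun (δ : Nat) => Nat) 1 (fun (h : Nat) => fun (e : Nat) => succ e) 0))))
  ~> refl Nat (succ (succ ((fun (a : Nat) => succ a) (elimNat (fun (γ : Nat) => Nat) 1 (fun (δ : Nat) => fun (h : Nat) => succ h) 0))))
  ~> refl Nat (succ (succ (succ (elimNat (fun (a : Nat) => Nat) 1 (fun (γ : Nat) => fun (δ : Nat) => succ δ) 0))))
  ~> refl Nat 4
type:
  Eq Nat 4 4


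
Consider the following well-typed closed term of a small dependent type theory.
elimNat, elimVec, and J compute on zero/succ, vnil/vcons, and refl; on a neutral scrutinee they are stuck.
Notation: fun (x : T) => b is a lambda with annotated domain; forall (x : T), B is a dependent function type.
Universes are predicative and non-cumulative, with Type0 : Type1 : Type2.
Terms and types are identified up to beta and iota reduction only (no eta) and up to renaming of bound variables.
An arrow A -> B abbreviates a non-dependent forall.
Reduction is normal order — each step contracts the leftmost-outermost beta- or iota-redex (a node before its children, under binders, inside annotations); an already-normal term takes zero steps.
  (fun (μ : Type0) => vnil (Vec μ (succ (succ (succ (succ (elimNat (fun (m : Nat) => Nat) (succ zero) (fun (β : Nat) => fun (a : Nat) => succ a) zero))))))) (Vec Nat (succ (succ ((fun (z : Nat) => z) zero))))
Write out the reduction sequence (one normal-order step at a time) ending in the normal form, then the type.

normal-order reduction sequence:
  (fun (μ : Type0) => vnil (Vec μ (succ (succ (succ (succ (elimNat (fun (m : Nat) => Nat) (succ zero) (fun (β : Nat) => fun (a : Nat) => succ a) zero))))))) (Vec Nat (succ (succ ((fun (z : Nat) => z) zero))))
  ~> vnil (Vec (Vec Nat (succ (succ ((fun (μ : Nat) => μ) zero)))) (succ (succ (succ (succ (elimNat (fun (m : Nat) => Nat) (succ zero) (fun (β : Nat) => fun (a : Nat) => succ a) zero))))))
  ~> vnil (Vec (Vec Nat (succ (succ zero))) (succ (succ (succ (succ (elimNat (fun (μ : Nat) => Nat) (succ zero) (fun (m : Nat) => fun (β : Nat) => succ β) zero))))))
  ~> vnil (Vec (Vec Nat (succ (succ zero))) (succ (succ (succ (succ (succ zero))))))
inferred type:
  Vec (Vec (Vec Nat (succ (succ zero))) (succ (succ (succ (succ (succ zero)))))) zero


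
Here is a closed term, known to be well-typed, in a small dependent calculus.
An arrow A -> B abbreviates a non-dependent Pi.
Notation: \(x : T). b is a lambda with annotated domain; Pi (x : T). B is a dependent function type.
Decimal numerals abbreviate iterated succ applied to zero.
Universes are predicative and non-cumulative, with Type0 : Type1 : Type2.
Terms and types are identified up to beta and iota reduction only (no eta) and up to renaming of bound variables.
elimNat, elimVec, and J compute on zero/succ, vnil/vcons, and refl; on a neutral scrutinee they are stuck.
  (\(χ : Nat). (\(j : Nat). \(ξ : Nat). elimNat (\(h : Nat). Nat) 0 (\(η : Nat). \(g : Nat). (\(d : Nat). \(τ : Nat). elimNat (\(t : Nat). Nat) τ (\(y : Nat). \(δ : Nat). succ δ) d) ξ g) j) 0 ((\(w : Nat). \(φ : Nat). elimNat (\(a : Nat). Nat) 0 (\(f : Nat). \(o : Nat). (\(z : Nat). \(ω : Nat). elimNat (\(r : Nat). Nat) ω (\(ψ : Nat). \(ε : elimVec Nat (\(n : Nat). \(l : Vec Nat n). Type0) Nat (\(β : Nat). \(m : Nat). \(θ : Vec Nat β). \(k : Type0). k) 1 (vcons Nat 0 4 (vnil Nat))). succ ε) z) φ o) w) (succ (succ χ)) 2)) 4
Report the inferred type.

type:
  Nat


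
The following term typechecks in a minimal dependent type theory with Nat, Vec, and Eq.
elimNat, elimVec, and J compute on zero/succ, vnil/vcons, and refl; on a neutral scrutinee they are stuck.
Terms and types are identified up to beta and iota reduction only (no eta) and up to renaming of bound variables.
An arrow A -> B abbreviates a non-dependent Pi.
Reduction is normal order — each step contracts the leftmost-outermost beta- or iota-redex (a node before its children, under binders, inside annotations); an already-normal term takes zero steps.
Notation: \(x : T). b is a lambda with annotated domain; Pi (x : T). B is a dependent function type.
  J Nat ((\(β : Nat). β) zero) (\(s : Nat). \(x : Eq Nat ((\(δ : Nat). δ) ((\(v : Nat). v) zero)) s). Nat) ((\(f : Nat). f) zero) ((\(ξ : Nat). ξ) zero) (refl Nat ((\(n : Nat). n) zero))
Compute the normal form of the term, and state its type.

resulting normal form:
  zero
type:
  Nat
observation: reduction starts at a J iota-redex, and 2 normal-order steps reach the normal form.


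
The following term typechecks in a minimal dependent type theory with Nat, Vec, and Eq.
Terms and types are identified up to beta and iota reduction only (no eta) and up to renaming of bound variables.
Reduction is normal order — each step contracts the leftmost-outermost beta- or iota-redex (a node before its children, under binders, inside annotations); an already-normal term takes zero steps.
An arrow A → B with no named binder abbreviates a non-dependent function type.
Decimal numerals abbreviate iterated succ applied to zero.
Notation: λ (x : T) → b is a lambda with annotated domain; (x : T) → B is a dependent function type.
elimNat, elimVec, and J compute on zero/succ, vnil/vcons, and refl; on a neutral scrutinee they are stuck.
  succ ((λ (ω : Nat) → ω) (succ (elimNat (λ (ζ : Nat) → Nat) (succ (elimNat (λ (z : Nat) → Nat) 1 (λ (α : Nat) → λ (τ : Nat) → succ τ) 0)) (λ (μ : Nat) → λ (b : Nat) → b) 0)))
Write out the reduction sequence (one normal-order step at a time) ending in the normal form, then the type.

reduction (normal order):
  succ ((λ (ω : Nat) → ω) (succ (elimNat (λ (ζ : Nat) → Nat) (succ (elimNat (λ (z : Nat) → Nat) 1 (λ (α : Nat) → λ (τ : Nat) → succ τ) 0)) (λ (μ : Nat) → λ (b : Nat) → b) 0)))
  ~> succ (succ (elimNat (λ (ω : Nat) → Nat) (succ (elimNat (λ (ζ : Nat) → Nat) 1 (λ (z : Nat) → λ (α : Nat) → succ α) 0)) (λ (τ : Nat) → λ (μ : Nat) → μ) 0))
  ~> succ (succ (succ (elimNat (λ (ω : Nat) → Nat) 1 (λ (ζ : Nat) → λ (z : Nat) → succ z) 0)))
  ~> 4
the term's type:
  Nat


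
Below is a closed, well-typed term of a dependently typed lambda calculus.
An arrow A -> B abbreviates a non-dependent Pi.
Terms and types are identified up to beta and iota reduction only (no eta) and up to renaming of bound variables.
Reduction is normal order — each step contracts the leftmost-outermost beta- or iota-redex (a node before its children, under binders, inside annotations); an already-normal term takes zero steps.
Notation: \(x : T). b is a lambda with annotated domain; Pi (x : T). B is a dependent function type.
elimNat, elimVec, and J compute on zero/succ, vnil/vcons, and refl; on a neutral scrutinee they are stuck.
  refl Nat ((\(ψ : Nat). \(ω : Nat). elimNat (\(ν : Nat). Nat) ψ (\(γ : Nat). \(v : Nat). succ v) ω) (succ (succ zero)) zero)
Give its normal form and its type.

resulting normal form:
  refl Nat (succ (succ zero))
the term's type:
  Eq Nat (succ (succ zero)) (succ (succ zero))


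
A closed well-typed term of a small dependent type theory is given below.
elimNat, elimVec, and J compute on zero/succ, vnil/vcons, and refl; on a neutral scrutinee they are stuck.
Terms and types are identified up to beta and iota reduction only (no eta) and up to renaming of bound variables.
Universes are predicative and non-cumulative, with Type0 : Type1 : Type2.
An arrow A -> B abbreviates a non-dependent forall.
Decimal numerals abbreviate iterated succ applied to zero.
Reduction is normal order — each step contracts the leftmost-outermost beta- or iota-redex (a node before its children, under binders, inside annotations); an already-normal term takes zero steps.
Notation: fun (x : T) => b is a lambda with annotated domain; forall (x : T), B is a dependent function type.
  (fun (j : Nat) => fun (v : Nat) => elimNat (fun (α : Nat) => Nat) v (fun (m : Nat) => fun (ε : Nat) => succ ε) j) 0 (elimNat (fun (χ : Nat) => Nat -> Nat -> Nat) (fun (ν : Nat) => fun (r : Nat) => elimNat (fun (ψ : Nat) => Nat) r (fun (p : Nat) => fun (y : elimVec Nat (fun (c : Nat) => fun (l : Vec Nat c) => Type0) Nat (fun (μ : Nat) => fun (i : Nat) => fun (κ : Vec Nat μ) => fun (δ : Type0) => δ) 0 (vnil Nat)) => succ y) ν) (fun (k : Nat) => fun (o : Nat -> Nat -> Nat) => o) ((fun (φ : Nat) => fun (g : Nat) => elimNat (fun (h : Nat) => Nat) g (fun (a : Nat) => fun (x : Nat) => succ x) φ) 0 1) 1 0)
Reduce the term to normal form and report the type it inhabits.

resulting normal form:
  1
type:
  Nat


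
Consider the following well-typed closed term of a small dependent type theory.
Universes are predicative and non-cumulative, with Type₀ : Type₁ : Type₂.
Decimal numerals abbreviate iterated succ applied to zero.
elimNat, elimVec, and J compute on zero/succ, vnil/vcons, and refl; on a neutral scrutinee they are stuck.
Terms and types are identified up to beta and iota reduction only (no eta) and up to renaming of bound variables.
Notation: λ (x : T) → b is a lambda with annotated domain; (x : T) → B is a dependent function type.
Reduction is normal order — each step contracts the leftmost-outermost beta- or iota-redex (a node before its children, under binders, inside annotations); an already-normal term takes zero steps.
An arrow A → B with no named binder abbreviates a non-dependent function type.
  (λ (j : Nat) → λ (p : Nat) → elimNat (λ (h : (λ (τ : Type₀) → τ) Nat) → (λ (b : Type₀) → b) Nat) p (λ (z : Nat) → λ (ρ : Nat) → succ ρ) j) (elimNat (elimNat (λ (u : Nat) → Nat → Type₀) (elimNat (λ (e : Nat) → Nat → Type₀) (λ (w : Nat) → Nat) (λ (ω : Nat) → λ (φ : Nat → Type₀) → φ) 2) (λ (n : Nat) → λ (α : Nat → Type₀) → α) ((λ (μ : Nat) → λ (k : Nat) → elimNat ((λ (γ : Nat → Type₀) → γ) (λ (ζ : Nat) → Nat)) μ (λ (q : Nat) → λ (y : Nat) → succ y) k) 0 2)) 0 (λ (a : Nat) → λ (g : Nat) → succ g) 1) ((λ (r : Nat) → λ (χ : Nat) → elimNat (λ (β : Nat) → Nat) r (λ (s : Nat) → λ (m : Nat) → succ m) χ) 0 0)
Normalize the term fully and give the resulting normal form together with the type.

normal form:
  1
the term's type:
  Nat
observation: the term reaches its normal form after 15 normal-order steps.


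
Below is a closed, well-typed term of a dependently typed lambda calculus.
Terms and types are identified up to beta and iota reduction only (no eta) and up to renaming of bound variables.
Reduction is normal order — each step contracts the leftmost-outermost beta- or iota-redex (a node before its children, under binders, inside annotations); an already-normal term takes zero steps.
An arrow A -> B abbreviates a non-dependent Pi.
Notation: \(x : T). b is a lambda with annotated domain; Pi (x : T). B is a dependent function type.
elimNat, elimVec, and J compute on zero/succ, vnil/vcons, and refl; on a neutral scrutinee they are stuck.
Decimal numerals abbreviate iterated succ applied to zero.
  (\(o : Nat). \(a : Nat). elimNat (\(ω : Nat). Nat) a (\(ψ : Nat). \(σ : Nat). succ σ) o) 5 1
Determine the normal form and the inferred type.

normal form:
  6
type:
  Nat


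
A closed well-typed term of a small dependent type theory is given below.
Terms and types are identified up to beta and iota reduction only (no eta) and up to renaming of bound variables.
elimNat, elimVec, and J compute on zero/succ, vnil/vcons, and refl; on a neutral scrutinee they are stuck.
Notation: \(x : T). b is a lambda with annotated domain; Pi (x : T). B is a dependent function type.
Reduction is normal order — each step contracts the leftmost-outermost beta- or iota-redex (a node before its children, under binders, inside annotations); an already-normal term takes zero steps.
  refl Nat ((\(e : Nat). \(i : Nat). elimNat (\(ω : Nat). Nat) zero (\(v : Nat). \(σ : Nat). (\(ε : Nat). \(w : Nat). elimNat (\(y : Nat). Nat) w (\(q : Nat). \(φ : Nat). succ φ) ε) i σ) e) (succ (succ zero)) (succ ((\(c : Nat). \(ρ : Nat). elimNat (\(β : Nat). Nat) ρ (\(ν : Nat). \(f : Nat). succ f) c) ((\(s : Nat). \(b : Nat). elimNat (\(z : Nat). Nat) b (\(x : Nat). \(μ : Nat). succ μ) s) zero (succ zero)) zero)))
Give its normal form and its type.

reduced normal form:
  refl Nat (succ (succ (succ (succ zero))))
type:
  Eq Nat (succ (succ (succ (succ zero)))) (succ (succ (succ (succ zero))))
observation: contracting a beta-redex first, the term normalizes in 45 steps.


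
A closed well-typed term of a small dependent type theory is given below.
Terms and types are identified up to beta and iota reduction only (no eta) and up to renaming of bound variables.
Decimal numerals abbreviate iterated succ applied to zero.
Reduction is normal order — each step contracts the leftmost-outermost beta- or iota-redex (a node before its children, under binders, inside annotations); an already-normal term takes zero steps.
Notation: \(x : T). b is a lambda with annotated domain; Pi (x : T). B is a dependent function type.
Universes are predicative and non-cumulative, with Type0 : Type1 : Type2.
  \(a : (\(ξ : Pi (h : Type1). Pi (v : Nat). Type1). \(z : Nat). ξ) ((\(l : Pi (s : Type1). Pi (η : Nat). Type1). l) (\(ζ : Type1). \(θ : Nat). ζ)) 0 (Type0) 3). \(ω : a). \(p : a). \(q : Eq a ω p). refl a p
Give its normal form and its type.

resulting normal form:
  \(a : Type0). \(ξ : a). \(h : a). \(v : Eq a ξ h). refl a h
the term's type:
  Pi (a : Type0). Pi (ξ : a). Pi (h : a). Pi (v : Eq a ξ h). Eq a h h
observation: the term reaches its normal form after 5 normal-order steps.


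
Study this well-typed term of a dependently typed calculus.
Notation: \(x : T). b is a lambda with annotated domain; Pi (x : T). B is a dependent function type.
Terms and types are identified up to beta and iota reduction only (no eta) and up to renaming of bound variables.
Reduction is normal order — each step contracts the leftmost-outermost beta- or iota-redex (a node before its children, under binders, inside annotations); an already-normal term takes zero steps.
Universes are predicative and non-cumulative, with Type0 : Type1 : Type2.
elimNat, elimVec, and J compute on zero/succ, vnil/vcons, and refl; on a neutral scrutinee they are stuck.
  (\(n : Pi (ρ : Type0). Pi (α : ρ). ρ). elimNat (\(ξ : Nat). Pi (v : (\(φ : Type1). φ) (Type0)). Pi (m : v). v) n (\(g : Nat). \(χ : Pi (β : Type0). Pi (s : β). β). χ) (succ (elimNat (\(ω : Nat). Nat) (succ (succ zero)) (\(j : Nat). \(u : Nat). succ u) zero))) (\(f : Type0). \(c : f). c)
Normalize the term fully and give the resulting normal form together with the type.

reduced normal form:
  \(n : Type0). \(ρ : n). ρ
the term's type:
  Pi (n : Type0). Pi (ρ : n). n
observation: the first redex contracted is a beta-redex; the normal form is reached in 13 normal-order steps.


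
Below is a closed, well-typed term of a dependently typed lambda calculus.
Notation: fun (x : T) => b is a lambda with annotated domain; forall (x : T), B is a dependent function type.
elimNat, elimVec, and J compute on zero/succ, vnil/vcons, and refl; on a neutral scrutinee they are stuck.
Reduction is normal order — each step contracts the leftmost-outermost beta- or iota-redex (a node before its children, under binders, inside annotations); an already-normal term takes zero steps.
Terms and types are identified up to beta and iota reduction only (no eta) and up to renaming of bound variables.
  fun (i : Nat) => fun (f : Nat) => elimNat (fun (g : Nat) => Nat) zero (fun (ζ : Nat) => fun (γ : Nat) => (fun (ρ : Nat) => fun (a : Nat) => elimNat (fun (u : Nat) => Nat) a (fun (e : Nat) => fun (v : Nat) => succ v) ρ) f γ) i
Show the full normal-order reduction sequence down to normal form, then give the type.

normal-order reduction:
  fun (i : Nat) => fun (f : Nat) => elimNat (fun (g : Nat) => Nat) zero (fun (ζ : Nat) => fun (γ : Nat) => (fun (ρ : Nat) => fun (a : Nat) => elimNat (fun (u : Nat) => Nat) a (fun (e : Nat) => fun (v : Nat) => succ v) ρ) f γ) i
  ~> fun (i : Nat) => fun (f : Nat) => elimNat (fun (g : Nat) => Nat) zero (fun (ζ : Nat) => fun (γ : Nat) => (fun (ρ : Nat) => elimNat (fun (a : Nat) => Nat) ρ (fun (u : Nat) => fun (e : Nat) => succ e) f) γ) i
  ~> fun (i : Nat) => fun (f : Nat) => elimNat (fun (g : Nat) => Nat) zero (fun (ζ : Nat) => fun (γ : Nat) => elimNat (fun (ρ : Nat) => Nat) γ (fun (a : Nat) => fun (u : Nat) => succ u) f) i
the term's type:
  forall (i : Nat), forall (f : Nat), Nat


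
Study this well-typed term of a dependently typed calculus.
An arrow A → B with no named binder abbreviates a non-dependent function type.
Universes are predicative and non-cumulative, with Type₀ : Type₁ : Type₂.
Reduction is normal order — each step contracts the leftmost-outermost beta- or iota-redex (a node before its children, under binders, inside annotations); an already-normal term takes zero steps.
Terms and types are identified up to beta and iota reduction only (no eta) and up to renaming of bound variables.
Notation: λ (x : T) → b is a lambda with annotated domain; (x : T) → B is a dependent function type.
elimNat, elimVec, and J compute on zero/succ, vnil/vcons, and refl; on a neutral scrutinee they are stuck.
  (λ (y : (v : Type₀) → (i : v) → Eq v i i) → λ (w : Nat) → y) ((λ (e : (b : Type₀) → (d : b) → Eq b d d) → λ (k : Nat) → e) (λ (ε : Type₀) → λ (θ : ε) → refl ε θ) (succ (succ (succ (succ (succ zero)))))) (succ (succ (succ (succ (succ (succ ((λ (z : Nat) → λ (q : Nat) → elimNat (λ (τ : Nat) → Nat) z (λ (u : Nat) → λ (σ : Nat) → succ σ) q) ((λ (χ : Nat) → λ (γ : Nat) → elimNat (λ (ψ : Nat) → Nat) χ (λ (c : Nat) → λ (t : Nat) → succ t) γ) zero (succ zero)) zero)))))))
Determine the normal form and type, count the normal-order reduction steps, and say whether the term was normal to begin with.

reduced normal form:
  λ (y : Type₀) → λ (v : y) → refl y v
type:
  (y : Type₀) → (v : y) → Eq y v v
reduction steps (normal order): 4
already normal: no
first contracted redex: a beta-redex


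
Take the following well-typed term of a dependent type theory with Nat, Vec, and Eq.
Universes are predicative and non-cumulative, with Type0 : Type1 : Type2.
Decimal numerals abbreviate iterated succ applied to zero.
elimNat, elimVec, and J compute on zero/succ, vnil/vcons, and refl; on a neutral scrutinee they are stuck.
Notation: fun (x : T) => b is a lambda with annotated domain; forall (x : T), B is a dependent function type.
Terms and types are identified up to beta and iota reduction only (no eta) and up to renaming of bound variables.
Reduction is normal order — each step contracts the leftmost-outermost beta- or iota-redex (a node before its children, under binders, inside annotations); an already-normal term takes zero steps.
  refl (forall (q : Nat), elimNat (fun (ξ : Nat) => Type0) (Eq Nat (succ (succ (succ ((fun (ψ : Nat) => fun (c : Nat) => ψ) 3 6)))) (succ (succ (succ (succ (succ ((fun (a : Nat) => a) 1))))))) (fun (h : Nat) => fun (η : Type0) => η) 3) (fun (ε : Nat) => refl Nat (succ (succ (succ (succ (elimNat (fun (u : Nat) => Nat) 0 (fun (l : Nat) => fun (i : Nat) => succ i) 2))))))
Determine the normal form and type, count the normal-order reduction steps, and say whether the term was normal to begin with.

normal form:
  refl (forall (q : Nat), Eq Nat 6 6) (fun (ξ : Nat) => refl Nat 6)
inferred type:
  Eq (forall (q : Nat), Eq Nat 6 6) (fun (ξ : Nat) => refl Nat 6) (fun (ψ : Nat) => refl Nat 6)
reduction steps (normal order): 20
started in normal form: no
first contracted redex: an elimNat iota-redex
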